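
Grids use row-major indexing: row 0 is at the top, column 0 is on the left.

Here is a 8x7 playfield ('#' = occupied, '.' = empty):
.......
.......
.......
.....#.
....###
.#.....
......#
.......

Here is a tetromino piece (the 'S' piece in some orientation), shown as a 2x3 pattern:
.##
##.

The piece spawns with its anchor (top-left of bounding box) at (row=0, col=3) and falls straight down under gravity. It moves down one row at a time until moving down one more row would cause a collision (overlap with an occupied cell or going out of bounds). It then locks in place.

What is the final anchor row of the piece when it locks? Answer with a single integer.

Spawn at (row=0, col=3). Try each row:
  row 0: fits
  row 1: fits
  row 2: fits
  row 3: blocked -> lock at row 2

Answer: 2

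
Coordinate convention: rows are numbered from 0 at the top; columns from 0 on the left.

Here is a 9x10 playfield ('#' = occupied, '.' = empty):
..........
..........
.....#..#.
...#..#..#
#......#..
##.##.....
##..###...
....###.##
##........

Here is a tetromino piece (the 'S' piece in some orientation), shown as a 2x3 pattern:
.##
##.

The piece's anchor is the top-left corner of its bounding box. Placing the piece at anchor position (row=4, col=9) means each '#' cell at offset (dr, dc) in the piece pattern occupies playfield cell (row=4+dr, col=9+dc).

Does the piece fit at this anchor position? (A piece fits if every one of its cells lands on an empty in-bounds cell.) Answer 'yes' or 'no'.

Check each piece cell at anchor (4, 9):
  offset (0,1) -> (4,10): out of bounds -> FAIL
  offset (0,2) -> (4,11): out of bounds -> FAIL
  offset (1,0) -> (5,9): empty -> OK
  offset (1,1) -> (5,10): out of bounds -> FAIL
All cells valid: no

Answer: no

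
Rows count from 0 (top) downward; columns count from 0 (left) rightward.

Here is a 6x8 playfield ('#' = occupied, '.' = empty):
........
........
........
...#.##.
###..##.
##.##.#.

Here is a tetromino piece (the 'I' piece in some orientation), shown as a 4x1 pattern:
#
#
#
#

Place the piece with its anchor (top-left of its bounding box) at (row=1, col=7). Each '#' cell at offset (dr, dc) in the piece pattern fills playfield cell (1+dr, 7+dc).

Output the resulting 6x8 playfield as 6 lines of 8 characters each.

Answer: ........
.......#
.......#
...#.###
###..###
##.##.#.

Derivation:
Fill (1+0,7+0) = (1,7)
Fill (1+1,7+0) = (2,7)
Fill (1+2,7+0) = (3,7)
Fill (1+3,7+0) = (4,7)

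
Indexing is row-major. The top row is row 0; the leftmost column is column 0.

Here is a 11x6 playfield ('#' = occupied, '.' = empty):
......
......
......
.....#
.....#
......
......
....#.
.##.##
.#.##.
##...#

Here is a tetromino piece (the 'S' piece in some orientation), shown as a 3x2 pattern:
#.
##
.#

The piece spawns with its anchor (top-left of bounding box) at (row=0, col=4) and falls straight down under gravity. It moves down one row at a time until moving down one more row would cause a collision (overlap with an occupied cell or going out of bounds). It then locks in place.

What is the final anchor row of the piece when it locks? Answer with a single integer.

Spawn at (row=0, col=4). Try each row:
  row 0: fits
  row 1: blocked -> lock at row 0

Answer: 0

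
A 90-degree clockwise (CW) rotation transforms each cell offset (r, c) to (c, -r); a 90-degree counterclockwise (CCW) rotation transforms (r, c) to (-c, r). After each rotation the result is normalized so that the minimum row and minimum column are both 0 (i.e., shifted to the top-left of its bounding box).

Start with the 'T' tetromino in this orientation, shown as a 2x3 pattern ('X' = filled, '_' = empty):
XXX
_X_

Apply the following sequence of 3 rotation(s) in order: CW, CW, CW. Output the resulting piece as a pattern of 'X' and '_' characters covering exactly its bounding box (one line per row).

Answer: X_
XX
X_

Derivation:
Start:
XXX
_X_
After rotation 1 (CW):
_X
XX
_X
After rotation 2 (CW):
_X_
XXX
After rotation 3 (CW):
X_
XX
X_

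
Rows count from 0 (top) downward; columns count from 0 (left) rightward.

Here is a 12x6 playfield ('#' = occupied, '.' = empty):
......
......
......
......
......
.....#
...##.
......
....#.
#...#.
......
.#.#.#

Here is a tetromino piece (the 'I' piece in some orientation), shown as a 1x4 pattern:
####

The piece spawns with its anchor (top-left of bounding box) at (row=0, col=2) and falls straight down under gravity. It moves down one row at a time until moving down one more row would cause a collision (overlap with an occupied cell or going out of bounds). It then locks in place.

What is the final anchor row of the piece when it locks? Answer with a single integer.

Spawn at (row=0, col=2). Try each row:
  row 0: fits
  row 1: fits
  row 2: fits
  row 3: fits
  row 4: fits
  row 5: blocked -> lock at row 4

Answer: 4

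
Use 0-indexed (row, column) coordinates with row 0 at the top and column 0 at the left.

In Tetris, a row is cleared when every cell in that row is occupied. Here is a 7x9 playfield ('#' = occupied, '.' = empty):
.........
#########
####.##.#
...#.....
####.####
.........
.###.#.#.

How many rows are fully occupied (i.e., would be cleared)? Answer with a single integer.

Check each row:
  row 0: 9 empty cells -> not full
  row 1: 0 empty cells -> FULL (clear)
  row 2: 2 empty cells -> not full
  row 3: 8 empty cells -> not full
  row 4: 1 empty cell -> not full
  row 5: 9 empty cells -> not full
  row 6: 4 empty cells -> not full
Total rows cleared: 1

Answer: 1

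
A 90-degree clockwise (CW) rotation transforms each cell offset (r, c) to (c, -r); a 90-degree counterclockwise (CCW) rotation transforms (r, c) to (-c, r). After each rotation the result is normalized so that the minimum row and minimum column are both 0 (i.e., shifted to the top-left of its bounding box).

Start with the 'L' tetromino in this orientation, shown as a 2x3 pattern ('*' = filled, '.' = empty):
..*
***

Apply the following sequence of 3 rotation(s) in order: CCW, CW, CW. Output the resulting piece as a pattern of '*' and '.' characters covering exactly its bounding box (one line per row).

Answer: *.
*.
**

Derivation:
Start:
..*
***
After rotation 1 (CCW):
**
.*
.*
After rotation 2 (CW):
..*
***
After rotation 3 (CW):
*.
*.
**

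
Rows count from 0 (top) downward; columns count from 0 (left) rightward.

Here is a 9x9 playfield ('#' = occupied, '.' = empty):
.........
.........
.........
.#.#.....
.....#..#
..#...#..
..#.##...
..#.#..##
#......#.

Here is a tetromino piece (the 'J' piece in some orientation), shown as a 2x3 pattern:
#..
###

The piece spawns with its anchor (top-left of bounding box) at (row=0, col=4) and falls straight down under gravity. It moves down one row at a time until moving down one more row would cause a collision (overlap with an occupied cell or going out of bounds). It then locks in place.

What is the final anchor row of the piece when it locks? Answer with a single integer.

Spawn at (row=0, col=4). Try each row:
  row 0: fits
  row 1: fits
  row 2: fits
  row 3: blocked -> lock at row 2

Answer: 2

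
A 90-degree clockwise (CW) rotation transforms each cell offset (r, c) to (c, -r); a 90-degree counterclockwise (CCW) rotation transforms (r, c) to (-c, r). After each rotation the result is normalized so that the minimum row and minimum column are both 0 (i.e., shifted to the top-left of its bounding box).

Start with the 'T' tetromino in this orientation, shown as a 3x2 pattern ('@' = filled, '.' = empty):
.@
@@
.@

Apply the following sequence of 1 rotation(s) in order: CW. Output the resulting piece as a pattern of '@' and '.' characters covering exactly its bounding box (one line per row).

Start:
.@
@@
.@
After rotation 1 (CW):
.@.
@@@

Answer: .@.
@@@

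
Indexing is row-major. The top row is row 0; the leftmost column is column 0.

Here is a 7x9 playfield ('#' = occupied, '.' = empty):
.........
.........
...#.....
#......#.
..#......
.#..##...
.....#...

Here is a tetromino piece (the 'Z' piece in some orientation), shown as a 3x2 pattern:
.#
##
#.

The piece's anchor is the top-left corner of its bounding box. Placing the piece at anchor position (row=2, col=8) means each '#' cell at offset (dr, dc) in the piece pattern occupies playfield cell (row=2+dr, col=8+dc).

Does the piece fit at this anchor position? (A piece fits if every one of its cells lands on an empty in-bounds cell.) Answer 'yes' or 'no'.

Answer: no

Derivation:
Check each piece cell at anchor (2, 8):
  offset (0,1) -> (2,9): out of bounds -> FAIL
  offset (1,0) -> (3,8): empty -> OK
  offset (1,1) -> (3,9): out of bounds -> FAIL
  offset (2,0) -> (4,8): empty -> OK
All cells valid: no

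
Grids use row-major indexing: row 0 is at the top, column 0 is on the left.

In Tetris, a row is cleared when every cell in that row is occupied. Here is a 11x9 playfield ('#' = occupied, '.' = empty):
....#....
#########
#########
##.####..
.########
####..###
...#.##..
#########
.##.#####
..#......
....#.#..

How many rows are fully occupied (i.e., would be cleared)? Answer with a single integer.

Check each row:
  row 0: 8 empty cells -> not full
  row 1: 0 empty cells -> FULL (clear)
  row 2: 0 empty cells -> FULL (clear)
  row 3: 3 empty cells -> not full
  row 4: 1 empty cell -> not full
  row 5: 2 empty cells -> not full
  row 6: 6 empty cells -> not full
  row 7: 0 empty cells -> FULL (clear)
  row 8: 2 empty cells -> not full
  row 9: 8 empty cells -> not full
  row 10: 7 empty cells -> not full
Total rows cleared: 3

Answer: 3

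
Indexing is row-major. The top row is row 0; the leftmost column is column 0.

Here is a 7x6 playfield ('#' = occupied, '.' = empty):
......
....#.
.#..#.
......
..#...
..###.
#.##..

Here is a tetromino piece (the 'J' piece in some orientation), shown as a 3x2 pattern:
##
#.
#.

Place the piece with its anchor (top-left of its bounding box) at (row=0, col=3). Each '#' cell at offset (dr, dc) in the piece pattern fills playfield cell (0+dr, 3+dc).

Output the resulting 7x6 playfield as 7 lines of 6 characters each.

Fill (0+0,3+0) = (0,3)
Fill (0+0,3+1) = (0,4)
Fill (0+1,3+0) = (1,3)
Fill (0+2,3+0) = (2,3)

Answer: ...##.
...##.
.#.##.
......
..#...
..###.
#.##..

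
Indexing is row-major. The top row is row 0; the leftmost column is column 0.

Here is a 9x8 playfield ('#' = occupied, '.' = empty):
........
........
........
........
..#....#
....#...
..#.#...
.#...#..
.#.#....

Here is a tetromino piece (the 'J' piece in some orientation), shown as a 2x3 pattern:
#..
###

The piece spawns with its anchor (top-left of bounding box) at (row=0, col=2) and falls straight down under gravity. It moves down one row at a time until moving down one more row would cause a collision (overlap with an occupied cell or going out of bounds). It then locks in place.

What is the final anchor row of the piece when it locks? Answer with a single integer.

Answer: 2

Derivation:
Spawn at (row=0, col=2). Try each row:
  row 0: fits
  row 1: fits
  row 2: fits
  row 3: blocked -> lock at row 2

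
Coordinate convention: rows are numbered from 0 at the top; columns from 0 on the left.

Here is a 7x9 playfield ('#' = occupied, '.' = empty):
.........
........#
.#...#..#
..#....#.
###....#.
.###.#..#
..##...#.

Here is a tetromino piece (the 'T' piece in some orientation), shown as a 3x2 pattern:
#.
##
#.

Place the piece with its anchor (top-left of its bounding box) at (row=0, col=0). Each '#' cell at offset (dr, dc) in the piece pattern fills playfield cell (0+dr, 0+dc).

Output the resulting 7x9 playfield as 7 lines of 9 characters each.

Fill (0+0,0+0) = (0,0)
Fill (0+1,0+0) = (1,0)
Fill (0+1,0+1) = (1,1)
Fill (0+2,0+0) = (2,0)

Answer: #........
##......#
##...#..#
..#....#.
###....#.
.###.#..#
..##...#.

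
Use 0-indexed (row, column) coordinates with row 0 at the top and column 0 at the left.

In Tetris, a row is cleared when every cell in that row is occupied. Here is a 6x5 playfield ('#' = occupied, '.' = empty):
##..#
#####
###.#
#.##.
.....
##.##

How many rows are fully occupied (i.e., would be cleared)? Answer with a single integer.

Check each row:
  row 0: 2 empty cells -> not full
  row 1: 0 empty cells -> FULL (clear)
  row 2: 1 empty cell -> not full
  row 3: 2 empty cells -> not full
  row 4: 5 empty cells -> not full
  row 5: 1 empty cell -> not full
Total rows cleared: 1

Answer: 1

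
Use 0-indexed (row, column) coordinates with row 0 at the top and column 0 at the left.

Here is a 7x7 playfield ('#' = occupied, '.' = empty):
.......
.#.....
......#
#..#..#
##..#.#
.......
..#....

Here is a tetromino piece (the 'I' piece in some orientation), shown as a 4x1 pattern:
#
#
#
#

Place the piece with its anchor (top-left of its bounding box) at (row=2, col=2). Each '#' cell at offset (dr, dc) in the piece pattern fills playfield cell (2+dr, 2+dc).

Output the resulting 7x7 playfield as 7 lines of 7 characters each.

Fill (2+0,2+0) = (2,2)
Fill (2+1,2+0) = (3,2)
Fill (2+2,2+0) = (4,2)
Fill (2+3,2+0) = (5,2)

Answer: .......
.#.....
..#...#
#.##..#
###.#.#
..#....
..#....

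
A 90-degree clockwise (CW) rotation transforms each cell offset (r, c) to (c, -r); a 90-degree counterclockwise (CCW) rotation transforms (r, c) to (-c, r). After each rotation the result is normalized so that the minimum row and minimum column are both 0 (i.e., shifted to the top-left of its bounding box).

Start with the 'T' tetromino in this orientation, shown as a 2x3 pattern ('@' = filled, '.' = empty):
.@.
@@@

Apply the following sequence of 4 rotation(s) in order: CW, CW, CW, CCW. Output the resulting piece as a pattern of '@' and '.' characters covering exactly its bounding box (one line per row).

Answer: @@@
.@.

Derivation:
Start:
.@.
@@@
After rotation 1 (CW):
@.
@@
@.
After rotation 2 (CW):
@@@
.@.
After rotation 3 (CW):
.@
@@
.@
After rotation 4 (CCW):
@@@
.@.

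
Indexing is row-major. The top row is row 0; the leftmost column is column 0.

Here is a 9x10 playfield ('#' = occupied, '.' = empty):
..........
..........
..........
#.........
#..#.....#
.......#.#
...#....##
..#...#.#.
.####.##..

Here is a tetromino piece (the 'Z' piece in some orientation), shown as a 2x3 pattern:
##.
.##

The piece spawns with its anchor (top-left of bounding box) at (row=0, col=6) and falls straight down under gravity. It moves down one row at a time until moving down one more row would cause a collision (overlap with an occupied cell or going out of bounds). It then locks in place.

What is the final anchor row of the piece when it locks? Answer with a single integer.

Answer: 3

Derivation:
Spawn at (row=0, col=6). Try each row:
  row 0: fits
  row 1: fits
  row 2: fits
  row 3: fits
  row 4: blocked -> lock at row 3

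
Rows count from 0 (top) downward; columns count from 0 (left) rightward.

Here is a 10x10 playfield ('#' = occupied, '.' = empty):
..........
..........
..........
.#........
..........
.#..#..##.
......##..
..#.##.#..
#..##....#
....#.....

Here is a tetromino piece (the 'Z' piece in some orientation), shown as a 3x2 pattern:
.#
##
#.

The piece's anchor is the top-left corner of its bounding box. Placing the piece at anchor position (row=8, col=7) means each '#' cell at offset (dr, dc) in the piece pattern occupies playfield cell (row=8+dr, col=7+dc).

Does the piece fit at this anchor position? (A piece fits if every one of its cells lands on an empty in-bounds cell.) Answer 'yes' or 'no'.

Check each piece cell at anchor (8, 7):
  offset (0,1) -> (8,8): empty -> OK
  offset (1,0) -> (9,7): empty -> OK
  offset (1,1) -> (9,8): empty -> OK
  offset (2,0) -> (10,7): out of bounds -> FAIL
All cells valid: no

Answer: no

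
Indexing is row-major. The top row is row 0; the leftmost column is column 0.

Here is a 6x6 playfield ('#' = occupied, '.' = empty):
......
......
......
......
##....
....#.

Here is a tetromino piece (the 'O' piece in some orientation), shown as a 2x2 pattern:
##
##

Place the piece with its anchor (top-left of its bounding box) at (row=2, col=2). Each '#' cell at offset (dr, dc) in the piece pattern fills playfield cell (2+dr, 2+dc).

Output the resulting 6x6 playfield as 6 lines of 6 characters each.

Answer: ......
......
..##..
..##..
##....
....#.

Derivation:
Fill (2+0,2+0) = (2,2)
Fill (2+0,2+1) = (2,3)
Fill (2+1,2+0) = (3,2)
Fill (2+1,2+1) = (3,3)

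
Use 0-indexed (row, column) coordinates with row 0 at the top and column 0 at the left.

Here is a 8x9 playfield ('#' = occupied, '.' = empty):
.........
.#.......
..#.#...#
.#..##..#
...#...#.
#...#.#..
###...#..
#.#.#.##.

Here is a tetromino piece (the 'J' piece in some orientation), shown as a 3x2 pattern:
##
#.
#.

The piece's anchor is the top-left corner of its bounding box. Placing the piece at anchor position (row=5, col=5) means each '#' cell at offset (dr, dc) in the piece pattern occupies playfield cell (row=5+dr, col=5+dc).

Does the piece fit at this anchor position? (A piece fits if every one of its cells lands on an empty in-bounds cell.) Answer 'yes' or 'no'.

Answer: no

Derivation:
Check each piece cell at anchor (5, 5):
  offset (0,0) -> (5,5): empty -> OK
  offset (0,1) -> (5,6): occupied ('#') -> FAIL
  offset (1,0) -> (6,5): empty -> OK
  offset (2,0) -> (7,5): empty -> OK
All cells valid: no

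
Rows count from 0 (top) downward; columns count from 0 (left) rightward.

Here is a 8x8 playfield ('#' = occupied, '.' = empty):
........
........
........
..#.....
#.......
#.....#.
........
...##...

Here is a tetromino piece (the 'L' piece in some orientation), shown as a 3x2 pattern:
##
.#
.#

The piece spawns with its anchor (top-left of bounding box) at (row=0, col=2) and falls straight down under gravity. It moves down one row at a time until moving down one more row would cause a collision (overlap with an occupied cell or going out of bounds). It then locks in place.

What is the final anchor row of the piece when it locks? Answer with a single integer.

Spawn at (row=0, col=2). Try each row:
  row 0: fits
  row 1: fits
  row 2: fits
  row 3: blocked -> lock at row 2

Answer: 2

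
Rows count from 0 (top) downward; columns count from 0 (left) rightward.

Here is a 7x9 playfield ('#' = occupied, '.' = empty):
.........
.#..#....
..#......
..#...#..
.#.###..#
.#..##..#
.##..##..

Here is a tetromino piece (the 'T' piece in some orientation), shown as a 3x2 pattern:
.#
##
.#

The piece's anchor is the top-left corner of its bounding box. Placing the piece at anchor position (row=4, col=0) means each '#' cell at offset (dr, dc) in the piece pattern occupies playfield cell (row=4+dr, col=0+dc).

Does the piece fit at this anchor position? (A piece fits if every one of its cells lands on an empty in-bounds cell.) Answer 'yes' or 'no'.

Answer: no

Derivation:
Check each piece cell at anchor (4, 0):
  offset (0,1) -> (4,1): occupied ('#') -> FAIL
  offset (1,0) -> (5,0): empty -> OK
  offset (1,1) -> (5,1): occupied ('#') -> FAIL
  offset (2,1) -> (6,1): occupied ('#') -> FAIL
All cells valid: no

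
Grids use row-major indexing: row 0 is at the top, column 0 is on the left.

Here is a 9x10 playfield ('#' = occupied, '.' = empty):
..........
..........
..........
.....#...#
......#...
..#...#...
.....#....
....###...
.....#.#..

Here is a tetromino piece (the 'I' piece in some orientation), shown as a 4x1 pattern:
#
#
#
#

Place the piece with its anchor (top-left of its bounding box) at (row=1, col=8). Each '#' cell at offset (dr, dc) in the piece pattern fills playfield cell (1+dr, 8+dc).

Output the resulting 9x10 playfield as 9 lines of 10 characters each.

Fill (1+0,8+0) = (1,8)
Fill (1+1,8+0) = (2,8)
Fill (1+2,8+0) = (3,8)
Fill (1+3,8+0) = (4,8)

Answer: ..........
........#.
........#.
.....#..##
......#.#.
..#...#...
.....#....
....###...
.....#.#..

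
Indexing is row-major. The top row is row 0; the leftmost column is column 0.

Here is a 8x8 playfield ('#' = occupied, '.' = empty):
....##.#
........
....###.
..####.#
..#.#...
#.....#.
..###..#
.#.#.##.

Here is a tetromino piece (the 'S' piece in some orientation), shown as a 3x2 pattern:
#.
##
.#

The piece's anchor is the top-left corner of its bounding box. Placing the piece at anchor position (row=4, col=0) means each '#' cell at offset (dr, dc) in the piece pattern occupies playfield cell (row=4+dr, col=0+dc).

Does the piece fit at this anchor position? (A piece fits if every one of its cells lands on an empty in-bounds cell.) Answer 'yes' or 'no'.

Check each piece cell at anchor (4, 0):
  offset (0,0) -> (4,0): empty -> OK
  offset (1,0) -> (5,0): occupied ('#') -> FAIL
  offset (1,1) -> (5,1): empty -> OK
  offset (2,1) -> (6,1): empty -> OK
All cells valid: no

Answer: no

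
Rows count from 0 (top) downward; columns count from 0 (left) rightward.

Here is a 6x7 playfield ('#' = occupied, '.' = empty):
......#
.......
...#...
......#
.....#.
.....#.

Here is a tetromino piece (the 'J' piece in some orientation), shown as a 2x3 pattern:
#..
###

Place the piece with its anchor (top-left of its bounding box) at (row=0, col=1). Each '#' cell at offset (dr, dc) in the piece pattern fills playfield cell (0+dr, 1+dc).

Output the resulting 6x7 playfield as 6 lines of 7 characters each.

Fill (0+0,1+0) = (0,1)
Fill (0+1,1+0) = (1,1)
Fill (0+1,1+1) = (1,2)
Fill (0+1,1+2) = (1,3)

Answer: .#....#
.###...
...#...
......#
.....#.
.....#.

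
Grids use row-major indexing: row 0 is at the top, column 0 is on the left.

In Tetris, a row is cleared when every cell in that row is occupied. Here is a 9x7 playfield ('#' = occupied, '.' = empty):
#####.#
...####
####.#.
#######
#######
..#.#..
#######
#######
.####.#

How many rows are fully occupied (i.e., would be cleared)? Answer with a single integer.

Answer: 4

Derivation:
Check each row:
  row 0: 1 empty cell -> not full
  row 1: 3 empty cells -> not full
  row 2: 2 empty cells -> not full
  row 3: 0 empty cells -> FULL (clear)
  row 4: 0 empty cells -> FULL (clear)
  row 5: 5 empty cells -> not full
  row 6: 0 empty cells -> FULL (clear)
  row 7: 0 empty cells -> FULL (clear)
  row 8: 2 empty cells -> not full
Total rows cleared: 4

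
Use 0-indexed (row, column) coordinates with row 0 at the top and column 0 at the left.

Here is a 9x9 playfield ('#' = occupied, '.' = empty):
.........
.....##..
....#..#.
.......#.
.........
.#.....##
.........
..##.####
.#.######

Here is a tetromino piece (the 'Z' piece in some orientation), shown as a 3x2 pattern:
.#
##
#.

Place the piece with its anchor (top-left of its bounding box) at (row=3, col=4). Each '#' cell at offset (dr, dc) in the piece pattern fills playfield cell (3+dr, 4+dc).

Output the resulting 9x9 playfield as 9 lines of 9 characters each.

Fill (3+0,4+1) = (3,5)
Fill (3+1,4+0) = (4,4)
Fill (3+1,4+1) = (4,5)
Fill (3+2,4+0) = (5,4)

Answer: .........
.....##..
....#..#.
.....#.#.
....##...
.#..#..##
.........
..##.####
.#.######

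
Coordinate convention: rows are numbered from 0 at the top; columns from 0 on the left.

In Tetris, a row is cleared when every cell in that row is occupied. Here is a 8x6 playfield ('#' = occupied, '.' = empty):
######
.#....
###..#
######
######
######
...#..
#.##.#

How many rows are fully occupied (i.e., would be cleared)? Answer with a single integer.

Check each row:
  row 0: 0 empty cells -> FULL (clear)
  row 1: 5 empty cells -> not full
  row 2: 2 empty cells -> not full
  row 3: 0 empty cells -> FULL (clear)
  row 4: 0 empty cells -> FULL (clear)
  row 5: 0 empty cells -> FULL (clear)
  row 6: 5 empty cells -> not full
  row 7: 2 empty cells -> not full
Total rows cleared: 4

Answer: 4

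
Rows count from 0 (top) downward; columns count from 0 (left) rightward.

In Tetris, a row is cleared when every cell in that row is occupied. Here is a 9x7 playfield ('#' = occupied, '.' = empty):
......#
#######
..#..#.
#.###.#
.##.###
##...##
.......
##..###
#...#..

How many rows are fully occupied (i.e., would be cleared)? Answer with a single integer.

Answer: 1

Derivation:
Check each row:
  row 0: 6 empty cells -> not full
  row 1: 0 empty cells -> FULL (clear)
  row 2: 5 empty cells -> not full
  row 3: 2 empty cells -> not full
  row 4: 2 empty cells -> not full
  row 5: 3 empty cells -> not full
  row 6: 7 empty cells -> not full
  row 7: 2 empty cells -> not full
  row 8: 5 empty cells -> not full
Total rows cleared: 1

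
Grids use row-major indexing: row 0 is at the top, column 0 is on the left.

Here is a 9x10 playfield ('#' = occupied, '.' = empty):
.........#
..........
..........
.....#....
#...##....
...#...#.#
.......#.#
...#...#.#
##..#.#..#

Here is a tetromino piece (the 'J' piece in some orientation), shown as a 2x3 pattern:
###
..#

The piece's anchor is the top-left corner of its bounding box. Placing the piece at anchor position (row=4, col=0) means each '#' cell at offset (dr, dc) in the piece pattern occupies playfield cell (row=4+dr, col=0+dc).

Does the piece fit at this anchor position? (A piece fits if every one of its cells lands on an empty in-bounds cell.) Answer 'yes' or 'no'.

Answer: no

Derivation:
Check each piece cell at anchor (4, 0):
  offset (0,0) -> (4,0): occupied ('#') -> FAIL
  offset (0,1) -> (4,1): empty -> OK
  offset (0,2) -> (4,2): empty -> OK
  offset (1,2) -> (5,2): empty -> OK
All cells valid: no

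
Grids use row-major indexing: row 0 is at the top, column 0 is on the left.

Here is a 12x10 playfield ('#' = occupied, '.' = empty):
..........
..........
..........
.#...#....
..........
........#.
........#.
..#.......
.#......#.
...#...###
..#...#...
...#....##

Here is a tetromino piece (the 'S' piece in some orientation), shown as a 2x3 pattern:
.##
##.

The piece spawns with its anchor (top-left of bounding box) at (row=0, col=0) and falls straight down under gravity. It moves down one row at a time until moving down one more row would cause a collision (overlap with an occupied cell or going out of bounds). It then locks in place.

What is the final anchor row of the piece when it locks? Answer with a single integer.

Spawn at (row=0, col=0). Try each row:
  row 0: fits
  row 1: fits
  row 2: blocked -> lock at row 1

Answer: 1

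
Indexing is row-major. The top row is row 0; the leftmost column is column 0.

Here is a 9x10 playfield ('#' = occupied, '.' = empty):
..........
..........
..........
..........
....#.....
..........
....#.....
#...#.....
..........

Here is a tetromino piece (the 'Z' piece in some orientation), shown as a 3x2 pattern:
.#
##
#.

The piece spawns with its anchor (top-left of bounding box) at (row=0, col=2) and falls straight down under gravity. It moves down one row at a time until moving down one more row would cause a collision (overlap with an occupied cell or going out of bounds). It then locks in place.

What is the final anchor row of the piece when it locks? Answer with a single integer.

Spawn at (row=0, col=2). Try each row:
  row 0: fits
  row 1: fits
  row 2: fits
  row 3: fits
  row 4: fits
  row 5: fits
  row 6: fits
  row 7: blocked -> lock at row 6

Answer: 6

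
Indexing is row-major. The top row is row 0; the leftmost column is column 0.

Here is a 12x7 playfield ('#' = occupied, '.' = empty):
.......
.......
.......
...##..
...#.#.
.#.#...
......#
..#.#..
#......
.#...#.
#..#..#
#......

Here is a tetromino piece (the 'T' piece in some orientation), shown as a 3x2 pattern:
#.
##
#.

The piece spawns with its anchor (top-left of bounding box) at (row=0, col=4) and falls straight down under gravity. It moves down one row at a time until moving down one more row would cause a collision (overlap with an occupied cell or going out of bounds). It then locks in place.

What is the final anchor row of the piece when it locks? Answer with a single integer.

Spawn at (row=0, col=4). Try each row:
  row 0: fits
  row 1: blocked -> lock at row 0

Answer: 0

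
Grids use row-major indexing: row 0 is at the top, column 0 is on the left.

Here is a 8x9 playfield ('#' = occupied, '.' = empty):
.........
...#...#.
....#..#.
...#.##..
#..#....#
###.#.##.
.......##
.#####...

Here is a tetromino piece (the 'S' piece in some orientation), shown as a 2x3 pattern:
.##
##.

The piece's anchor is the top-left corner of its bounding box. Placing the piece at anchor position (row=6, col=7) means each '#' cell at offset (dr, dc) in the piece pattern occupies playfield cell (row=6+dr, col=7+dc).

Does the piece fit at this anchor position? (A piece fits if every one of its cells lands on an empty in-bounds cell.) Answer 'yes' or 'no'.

Check each piece cell at anchor (6, 7):
  offset (0,1) -> (6,8): occupied ('#') -> FAIL
  offset (0,2) -> (6,9): out of bounds -> FAIL
  offset (1,0) -> (7,7): empty -> OK
  offset (1,1) -> (7,8): empty -> OK
All cells valid: no

Answer: no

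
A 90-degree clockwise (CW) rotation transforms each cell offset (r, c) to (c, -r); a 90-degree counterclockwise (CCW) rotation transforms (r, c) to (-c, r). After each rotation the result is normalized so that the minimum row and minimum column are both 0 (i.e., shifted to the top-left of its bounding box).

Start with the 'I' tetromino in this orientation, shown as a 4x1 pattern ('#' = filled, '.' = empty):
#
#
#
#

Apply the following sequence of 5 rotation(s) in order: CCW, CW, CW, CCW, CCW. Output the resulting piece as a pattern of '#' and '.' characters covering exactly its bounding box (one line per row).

Answer: ####

Derivation:
Start:
#
#
#
#
After rotation 1 (CCW):
####
After rotation 2 (CW):
#
#
#
#
After rotation 3 (CW):
####
After rotation 4 (CCW):
#
#
#
#
After rotation 5 (CCW):
####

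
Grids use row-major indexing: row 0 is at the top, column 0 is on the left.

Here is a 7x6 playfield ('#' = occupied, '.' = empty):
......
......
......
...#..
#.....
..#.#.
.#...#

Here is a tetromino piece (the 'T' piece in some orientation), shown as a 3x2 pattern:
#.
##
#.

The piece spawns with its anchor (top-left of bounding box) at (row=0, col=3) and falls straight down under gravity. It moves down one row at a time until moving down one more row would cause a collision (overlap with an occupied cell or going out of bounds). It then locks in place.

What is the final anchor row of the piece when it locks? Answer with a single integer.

Spawn at (row=0, col=3). Try each row:
  row 0: fits
  row 1: blocked -> lock at row 0

Answer: 0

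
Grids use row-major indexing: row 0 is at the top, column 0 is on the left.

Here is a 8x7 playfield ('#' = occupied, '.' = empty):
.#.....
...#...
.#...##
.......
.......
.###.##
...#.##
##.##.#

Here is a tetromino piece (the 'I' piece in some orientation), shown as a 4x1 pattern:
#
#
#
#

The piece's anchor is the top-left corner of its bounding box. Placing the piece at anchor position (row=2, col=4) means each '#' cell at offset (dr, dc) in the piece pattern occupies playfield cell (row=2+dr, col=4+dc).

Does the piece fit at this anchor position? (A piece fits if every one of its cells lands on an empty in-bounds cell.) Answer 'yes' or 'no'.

Answer: yes

Derivation:
Check each piece cell at anchor (2, 4):
  offset (0,0) -> (2,4): empty -> OK
  offset (1,0) -> (3,4): empty -> OK
  offset (2,0) -> (4,4): empty -> OK
  offset (3,0) -> (5,4): empty -> OK
All cells valid: yes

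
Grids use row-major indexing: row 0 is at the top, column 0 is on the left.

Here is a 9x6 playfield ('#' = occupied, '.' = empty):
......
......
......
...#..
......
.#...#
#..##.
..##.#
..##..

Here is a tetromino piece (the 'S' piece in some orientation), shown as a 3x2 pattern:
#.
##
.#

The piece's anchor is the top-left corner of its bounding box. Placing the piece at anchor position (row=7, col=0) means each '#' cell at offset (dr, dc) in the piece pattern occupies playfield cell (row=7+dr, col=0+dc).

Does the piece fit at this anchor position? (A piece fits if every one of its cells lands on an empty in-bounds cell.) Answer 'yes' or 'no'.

Answer: no

Derivation:
Check each piece cell at anchor (7, 0):
  offset (0,0) -> (7,0): empty -> OK
  offset (1,0) -> (8,0): empty -> OK
  offset (1,1) -> (8,1): empty -> OK
  offset (2,1) -> (9,1): out of bounds -> FAIL
All cells valid: no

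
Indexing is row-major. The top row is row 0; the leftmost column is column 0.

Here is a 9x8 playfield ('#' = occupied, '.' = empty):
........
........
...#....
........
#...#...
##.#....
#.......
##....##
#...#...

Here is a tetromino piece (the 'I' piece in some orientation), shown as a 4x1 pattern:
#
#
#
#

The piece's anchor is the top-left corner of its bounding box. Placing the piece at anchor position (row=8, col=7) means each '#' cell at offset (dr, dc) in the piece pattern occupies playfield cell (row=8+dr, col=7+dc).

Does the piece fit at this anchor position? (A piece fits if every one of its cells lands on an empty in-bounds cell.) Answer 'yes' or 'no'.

Answer: no

Derivation:
Check each piece cell at anchor (8, 7):
  offset (0,0) -> (8,7): empty -> OK
  offset (1,0) -> (9,7): out of bounds -> FAIL
  offset (2,0) -> (10,7): out of bounds -> FAIL
  offset (3,0) -> (11,7): out of bounds -> FAIL
All cells valid: no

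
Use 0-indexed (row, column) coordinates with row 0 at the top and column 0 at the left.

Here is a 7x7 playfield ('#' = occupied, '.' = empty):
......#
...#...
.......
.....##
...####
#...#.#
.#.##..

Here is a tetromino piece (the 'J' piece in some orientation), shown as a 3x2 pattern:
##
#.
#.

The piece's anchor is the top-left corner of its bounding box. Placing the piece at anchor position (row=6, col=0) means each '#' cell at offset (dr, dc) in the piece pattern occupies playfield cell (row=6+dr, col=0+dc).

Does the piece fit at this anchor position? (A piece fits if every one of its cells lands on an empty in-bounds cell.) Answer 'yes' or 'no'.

Check each piece cell at anchor (6, 0):
  offset (0,0) -> (6,0): empty -> OK
  offset (0,1) -> (6,1): occupied ('#') -> FAIL
  offset (1,0) -> (7,0): out of bounds -> FAIL
  offset (2,0) -> (8,0): out of bounds -> FAIL
All cells valid: no

Answer: no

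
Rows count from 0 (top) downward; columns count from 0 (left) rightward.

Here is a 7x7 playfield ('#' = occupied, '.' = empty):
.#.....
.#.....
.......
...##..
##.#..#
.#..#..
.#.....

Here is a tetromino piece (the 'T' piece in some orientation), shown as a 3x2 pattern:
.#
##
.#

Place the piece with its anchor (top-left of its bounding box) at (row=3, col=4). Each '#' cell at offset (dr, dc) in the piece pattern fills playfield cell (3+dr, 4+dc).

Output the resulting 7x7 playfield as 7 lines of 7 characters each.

Fill (3+0,4+1) = (3,5)
Fill (3+1,4+0) = (4,4)
Fill (3+1,4+1) = (4,5)
Fill (3+2,4+1) = (5,5)

Answer: .#.....
.#.....
.......
...###.
##.####
.#..##.
.#.....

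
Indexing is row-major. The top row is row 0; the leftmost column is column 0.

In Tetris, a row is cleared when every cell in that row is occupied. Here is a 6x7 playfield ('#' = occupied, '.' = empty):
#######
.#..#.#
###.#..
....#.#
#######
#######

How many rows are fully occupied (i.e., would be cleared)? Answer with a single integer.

Answer: 3

Derivation:
Check each row:
  row 0: 0 empty cells -> FULL (clear)
  row 1: 4 empty cells -> not full
  row 2: 3 empty cells -> not full
  row 3: 5 empty cells -> not full
  row 4: 0 empty cells -> FULL (clear)
  row 5: 0 empty cells -> FULL (clear)
Total rows cleared: 3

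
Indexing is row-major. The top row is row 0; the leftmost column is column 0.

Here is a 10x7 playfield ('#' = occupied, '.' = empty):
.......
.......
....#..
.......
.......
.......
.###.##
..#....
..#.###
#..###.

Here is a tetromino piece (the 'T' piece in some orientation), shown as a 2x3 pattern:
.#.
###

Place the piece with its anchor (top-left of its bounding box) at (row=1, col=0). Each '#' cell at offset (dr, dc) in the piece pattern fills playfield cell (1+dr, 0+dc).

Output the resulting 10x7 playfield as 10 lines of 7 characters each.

Answer: .......
.#.....
###.#..
.......
.......
.......
.###.##
..#....
..#.###
#..###.

Derivation:
Fill (1+0,0+1) = (1,1)
Fill (1+1,0+0) = (2,0)
Fill (1+1,0+1) = (2,1)
Fill (1+1,0+2) = (2,2)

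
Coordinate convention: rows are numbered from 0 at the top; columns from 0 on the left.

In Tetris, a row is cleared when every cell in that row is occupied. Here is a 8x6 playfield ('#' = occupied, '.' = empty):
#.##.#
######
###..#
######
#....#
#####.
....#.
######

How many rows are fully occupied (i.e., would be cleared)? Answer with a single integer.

Check each row:
  row 0: 2 empty cells -> not full
  row 1: 0 empty cells -> FULL (clear)
  row 2: 2 empty cells -> not full
  row 3: 0 empty cells -> FULL (clear)
  row 4: 4 empty cells -> not full
  row 5: 1 empty cell -> not full
  row 6: 5 empty cells -> not full
  row 7: 0 empty cells -> FULL (clear)
Total rows cleared: 3

Answer: 3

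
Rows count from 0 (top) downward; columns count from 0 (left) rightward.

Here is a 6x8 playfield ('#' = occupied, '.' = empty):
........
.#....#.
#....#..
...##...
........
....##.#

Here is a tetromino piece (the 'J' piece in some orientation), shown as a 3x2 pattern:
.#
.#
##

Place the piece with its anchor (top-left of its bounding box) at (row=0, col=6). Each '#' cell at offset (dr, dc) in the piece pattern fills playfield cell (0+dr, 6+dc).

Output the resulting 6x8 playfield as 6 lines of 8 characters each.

Answer: .......#
.#....##
#....###
...##...
........
....##.#

Derivation:
Fill (0+0,6+1) = (0,7)
Fill (0+1,6+1) = (1,7)
Fill (0+2,6+0) = (2,6)
Fill (0+2,6+1) = (2,7)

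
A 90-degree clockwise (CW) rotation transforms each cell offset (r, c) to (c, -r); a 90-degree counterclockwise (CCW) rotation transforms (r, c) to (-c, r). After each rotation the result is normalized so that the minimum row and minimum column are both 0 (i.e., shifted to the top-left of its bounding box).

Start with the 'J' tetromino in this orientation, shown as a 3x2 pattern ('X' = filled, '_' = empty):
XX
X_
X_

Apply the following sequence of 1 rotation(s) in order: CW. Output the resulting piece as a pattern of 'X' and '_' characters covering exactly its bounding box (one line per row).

Answer: XXX
__X

Derivation:
Start:
XX
X_
X_
After rotation 1 (CW):
XXX
__X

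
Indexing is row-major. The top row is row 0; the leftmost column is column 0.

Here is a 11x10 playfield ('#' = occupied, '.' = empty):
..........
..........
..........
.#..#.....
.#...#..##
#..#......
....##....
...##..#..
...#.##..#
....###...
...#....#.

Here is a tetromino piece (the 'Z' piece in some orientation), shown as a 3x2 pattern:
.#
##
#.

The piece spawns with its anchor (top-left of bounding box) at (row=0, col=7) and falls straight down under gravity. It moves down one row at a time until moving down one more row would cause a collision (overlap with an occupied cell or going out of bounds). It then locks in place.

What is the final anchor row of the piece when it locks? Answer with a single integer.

Answer: 2

Derivation:
Spawn at (row=0, col=7). Try each row:
  row 0: fits
  row 1: fits
  row 2: fits
  row 3: blocked -> lock at row 2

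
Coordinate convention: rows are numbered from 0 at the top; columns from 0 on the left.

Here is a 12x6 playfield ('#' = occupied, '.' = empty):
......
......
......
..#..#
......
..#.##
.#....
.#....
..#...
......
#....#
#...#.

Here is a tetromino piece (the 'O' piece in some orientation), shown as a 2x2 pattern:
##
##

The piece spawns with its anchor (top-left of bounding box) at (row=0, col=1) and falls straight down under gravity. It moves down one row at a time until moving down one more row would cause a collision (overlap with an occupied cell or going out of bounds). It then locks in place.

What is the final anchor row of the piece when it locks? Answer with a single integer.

Spawn at (row=0, col=1). Try each row:
  row 0: fits
  row 1: fits
  row 2: blocked -> lock at row 1

Answer: 1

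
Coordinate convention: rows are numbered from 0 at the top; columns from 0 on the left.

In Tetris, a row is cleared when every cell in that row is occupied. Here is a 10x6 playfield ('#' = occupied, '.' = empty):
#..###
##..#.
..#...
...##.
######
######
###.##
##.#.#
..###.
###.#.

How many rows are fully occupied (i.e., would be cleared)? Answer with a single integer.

Check each row:
  row 0: 2 empty cells -> not full
  row 1: 3 empty cells -> not full
  row 2: 5 empty cells -> not full
  row 3: 4 empty cells -> not full
  row 4: 0 empty cells -> FULL (clear)
  row 5: 0 empty cells -> FULL (clear)
  row 6: 1 empty cell -> not full
  row 7: 2 empty cells -> not full
  row 8: 3 empty cells -> not full
  row 9: 2 empty cells -> not full
Total rows cleared: 2

Answer: 2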